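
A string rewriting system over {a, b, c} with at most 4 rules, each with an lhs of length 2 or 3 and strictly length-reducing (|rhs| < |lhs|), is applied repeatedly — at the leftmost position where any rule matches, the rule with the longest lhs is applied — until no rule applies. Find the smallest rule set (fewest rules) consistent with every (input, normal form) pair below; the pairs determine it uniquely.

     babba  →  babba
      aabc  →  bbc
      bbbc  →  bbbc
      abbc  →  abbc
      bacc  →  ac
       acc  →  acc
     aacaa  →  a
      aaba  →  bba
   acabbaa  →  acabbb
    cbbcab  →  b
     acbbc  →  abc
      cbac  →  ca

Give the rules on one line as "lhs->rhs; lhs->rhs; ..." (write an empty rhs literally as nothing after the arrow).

aa->b; bac->a; bca->; cbb->b

  | babba
  | aabc => bbc
  | bbbc
  | abbc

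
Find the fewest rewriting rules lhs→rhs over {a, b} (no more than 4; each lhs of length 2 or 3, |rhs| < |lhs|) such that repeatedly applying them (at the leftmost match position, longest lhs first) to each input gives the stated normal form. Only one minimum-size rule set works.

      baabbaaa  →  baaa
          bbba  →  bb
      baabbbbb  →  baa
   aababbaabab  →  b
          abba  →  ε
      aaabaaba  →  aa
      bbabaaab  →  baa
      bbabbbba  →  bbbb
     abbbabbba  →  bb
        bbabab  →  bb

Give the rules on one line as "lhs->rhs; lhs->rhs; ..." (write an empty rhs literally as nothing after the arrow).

ab->a; aba->; bba->b

  | baabbaaa => baabaaa => baaa
  | bbba => bb
  | baabbbbb => baabbbb => baabbb => baabb => baab => baa
  | aababbaabab => abbaabab => abaabab => abab => b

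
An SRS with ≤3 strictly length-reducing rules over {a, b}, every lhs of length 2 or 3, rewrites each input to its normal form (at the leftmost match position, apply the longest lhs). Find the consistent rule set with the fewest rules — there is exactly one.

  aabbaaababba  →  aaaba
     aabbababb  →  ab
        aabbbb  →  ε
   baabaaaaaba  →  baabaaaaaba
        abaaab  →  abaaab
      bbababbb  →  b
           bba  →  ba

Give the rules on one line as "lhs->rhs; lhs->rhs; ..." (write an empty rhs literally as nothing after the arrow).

abb->; bab->bb; bb->b

  | aabbaaababba => aaaababba => aaaabbba => aaaba
  | aabbababb => aababb => aabbb => ab
  | aabbbb => abb => ε
  | baabaaaaaba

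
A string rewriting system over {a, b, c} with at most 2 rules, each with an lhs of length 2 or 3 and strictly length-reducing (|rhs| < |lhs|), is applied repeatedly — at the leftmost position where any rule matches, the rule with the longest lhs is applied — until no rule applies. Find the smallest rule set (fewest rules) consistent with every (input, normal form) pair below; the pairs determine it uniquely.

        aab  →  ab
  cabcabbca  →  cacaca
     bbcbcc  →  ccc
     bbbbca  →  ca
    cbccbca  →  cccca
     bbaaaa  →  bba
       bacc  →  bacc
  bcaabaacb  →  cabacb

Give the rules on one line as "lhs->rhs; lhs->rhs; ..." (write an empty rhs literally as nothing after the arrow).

  | aab => ab
  | cabcabbca => cacabbca => cacabca => cacaca
  | bbcbcc => bcbcc => cbcc => ccc
  | bbbbca => bbbca => bbca => bca => ca

aa->a; bc->c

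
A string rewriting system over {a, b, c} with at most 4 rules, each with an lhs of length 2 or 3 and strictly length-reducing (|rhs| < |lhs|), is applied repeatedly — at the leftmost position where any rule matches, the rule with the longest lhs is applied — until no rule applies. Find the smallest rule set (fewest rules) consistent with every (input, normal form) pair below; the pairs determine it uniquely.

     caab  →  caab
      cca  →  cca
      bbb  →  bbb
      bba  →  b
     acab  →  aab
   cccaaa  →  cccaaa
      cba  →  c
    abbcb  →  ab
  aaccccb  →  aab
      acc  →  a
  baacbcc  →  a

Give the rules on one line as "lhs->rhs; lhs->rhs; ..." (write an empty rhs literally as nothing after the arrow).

ac->a; ba->; bc->c

  | caab
  | cca
  | bbb
  | bba => b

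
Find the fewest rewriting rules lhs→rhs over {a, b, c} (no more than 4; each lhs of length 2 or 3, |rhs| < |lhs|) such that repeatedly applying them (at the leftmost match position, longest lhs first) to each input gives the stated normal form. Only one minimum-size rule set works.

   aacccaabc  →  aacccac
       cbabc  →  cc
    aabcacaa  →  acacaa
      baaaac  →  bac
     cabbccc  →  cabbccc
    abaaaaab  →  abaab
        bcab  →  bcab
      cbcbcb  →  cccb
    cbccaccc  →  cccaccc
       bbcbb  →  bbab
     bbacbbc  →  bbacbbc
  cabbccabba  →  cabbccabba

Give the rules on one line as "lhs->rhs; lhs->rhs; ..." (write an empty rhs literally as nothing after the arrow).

  | aacccaabc => aacccac
  | cbabc => cbc => cc
  | aabcacaa => acacaa
  | baaaac => bac

aaa->; abc->c; bcb->ba; cbc->cc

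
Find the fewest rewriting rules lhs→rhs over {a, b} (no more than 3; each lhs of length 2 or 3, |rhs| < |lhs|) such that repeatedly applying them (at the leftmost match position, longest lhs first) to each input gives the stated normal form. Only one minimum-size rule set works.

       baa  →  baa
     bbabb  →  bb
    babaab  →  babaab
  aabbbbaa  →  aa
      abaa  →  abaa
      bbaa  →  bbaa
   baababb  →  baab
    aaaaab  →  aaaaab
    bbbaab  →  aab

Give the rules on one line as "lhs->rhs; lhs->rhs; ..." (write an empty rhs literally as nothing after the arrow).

abb->; bbb->

  | baa
  | bbabb => bb
  | babaab
  | aabbbbaa => abbaa => aa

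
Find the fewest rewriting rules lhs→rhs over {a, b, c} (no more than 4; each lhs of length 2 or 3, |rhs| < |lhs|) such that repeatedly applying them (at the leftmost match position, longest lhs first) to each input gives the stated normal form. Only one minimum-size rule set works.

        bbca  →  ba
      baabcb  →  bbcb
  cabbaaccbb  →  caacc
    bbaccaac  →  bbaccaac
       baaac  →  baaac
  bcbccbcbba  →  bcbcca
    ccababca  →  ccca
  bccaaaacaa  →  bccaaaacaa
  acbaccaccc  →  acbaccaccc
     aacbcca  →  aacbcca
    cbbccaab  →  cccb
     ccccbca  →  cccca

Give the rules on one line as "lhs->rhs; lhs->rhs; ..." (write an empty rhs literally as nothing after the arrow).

  | bbca => ba
  | baabcb => babcb => bbcb
  | cabbaaccbb => cbbaaccbb => caaccbb => caacc
  | bbaccaac

ab->b; bca->a; cbb->c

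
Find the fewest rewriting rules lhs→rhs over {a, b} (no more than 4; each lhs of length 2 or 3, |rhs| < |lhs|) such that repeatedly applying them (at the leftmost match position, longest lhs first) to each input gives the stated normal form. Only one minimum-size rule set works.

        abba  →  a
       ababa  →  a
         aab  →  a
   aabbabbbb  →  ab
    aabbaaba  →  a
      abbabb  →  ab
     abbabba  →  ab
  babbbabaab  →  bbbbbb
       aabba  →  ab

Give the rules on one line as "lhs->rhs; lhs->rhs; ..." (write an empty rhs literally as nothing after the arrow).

aa->a; aab->a; abb->a; ba->b

  | abba => aa => a
  | ababa => abba => aa => a
  | aab => a
  | aabbabbbb => ababbbb => abbbbb => abbb => ab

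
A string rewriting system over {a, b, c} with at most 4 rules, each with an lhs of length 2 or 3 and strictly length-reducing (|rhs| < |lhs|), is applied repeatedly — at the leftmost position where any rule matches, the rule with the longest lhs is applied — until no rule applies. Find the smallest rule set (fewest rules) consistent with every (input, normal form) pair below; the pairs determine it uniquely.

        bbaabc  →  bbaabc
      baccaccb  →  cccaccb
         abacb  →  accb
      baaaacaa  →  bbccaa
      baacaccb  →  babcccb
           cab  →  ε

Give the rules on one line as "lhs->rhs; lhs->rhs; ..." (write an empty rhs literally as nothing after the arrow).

  | bbaabc
  | baccaccb => cccaccb
  | abacb => accb
  | baaaacaa => bbbacaa => bbccaa

aaa->bb; aca->bc; bac->cc; cab->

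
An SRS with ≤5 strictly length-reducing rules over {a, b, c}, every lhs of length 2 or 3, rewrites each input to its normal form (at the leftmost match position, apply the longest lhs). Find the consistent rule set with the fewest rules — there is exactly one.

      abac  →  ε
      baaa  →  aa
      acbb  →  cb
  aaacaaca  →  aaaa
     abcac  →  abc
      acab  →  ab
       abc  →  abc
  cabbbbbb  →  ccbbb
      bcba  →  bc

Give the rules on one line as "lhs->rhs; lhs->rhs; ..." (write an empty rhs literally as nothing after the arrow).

abb->ac; ac->; acb->c; ba->

  | abac => ac => ε
  | baaa => aa
  | acbb => cb
  | aaacaaca => aaaaca => aaaa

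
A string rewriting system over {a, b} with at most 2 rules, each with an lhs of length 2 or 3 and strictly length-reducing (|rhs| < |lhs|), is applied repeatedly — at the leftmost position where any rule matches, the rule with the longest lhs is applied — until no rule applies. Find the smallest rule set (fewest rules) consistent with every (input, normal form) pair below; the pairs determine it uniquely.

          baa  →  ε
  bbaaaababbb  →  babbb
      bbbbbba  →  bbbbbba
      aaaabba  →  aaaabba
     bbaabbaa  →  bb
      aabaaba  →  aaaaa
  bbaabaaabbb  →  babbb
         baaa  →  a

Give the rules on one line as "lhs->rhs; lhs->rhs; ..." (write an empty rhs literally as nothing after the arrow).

  | baa => ε
  | bbaaaababbb => baababbb => babbb
  | bbbbbba
  | aaaabba

aba->aa; baa->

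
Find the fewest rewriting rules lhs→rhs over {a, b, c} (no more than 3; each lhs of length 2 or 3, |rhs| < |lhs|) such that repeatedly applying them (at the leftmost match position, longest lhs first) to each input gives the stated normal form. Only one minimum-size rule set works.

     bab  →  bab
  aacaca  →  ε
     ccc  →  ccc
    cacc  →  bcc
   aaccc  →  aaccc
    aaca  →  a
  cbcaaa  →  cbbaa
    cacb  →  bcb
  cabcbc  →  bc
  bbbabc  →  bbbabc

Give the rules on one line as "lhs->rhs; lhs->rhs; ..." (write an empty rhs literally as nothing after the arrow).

  | bab
  | aacaca => aca => ε
  | ccc
  | cacc => bcc

aca->; bbc->; ca->b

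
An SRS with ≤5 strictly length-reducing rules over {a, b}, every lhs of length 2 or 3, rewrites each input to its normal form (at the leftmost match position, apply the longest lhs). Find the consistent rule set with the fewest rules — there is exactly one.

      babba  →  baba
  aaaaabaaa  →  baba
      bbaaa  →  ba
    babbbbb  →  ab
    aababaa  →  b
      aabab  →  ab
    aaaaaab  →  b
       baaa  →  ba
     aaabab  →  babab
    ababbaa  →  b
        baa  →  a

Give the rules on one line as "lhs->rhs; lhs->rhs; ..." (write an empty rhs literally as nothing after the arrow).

aa->b; aab->; bb->a; bba->ba

  | babba => baba
  | aaaaabaaa => baaabaaa => bbabaaa => babaaa => babba => baba
  | bbaaa => baaa => bba => ba
  | babbbbb => baabbb => bbb => ab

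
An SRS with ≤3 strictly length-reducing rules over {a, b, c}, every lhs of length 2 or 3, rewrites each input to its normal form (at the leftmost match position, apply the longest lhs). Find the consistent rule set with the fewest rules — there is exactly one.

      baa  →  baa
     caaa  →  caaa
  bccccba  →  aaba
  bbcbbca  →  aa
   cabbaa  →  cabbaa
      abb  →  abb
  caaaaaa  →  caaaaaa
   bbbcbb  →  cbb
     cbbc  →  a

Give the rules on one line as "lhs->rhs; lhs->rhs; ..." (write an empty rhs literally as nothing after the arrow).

  | baa
  | caaa
  | bccccba => ccccba => accba => aaba
  | bbcbbca => bcbbca => cbbca => cbca => cca => aa

bc->c; cc->a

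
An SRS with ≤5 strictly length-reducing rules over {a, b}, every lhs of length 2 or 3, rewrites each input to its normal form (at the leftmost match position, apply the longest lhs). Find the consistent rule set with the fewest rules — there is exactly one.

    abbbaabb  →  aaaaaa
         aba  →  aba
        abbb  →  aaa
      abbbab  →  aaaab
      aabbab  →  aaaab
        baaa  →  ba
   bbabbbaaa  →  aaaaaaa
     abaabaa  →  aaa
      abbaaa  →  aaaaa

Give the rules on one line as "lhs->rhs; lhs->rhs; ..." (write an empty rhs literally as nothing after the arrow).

  | abbbaabb => aaaaabb => aaaaaa
  | aba
  | abbb => aaa
  | abbbab => aaaab

baa->ba; bab->; bb->a; bbb->aa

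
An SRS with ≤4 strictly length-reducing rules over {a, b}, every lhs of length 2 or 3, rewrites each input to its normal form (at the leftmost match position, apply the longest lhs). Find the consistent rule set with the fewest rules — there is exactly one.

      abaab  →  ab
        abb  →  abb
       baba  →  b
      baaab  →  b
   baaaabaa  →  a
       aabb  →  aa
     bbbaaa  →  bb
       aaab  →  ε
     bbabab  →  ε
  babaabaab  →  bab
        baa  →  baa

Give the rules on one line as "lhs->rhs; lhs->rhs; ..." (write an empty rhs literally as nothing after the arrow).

aaa->bb; aab->aa; aba->; bbb->

  | abaab => ab
  | abb
  | baba => b
  | baaab => bbbb => b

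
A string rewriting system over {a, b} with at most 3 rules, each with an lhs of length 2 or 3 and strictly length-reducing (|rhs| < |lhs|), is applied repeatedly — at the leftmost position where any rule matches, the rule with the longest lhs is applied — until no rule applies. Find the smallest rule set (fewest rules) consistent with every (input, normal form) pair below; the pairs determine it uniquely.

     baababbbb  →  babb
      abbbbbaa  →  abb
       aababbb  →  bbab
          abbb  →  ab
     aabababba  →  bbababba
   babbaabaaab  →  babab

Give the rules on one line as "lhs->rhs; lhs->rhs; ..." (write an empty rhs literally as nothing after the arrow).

aa->b; bbb->b

  | baababbbb => bbbabbbb => babbbb => babb
  | abbbbbaa => abbbaa => abaa => abb
  | aababbb => bbabbb => bbab
  | abbb => ab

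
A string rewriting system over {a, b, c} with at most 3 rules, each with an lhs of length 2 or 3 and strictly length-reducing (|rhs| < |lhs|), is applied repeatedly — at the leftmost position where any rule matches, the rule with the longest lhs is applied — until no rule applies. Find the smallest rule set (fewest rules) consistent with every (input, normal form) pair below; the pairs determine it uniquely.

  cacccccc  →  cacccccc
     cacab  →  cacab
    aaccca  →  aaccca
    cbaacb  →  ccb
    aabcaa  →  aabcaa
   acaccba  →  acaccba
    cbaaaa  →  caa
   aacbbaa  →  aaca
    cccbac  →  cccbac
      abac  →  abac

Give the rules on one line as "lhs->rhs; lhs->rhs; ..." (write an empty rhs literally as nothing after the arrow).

  | cacccccc
  | cacab
  | aaccca
  | cbaacb => ccb

baa->; bba->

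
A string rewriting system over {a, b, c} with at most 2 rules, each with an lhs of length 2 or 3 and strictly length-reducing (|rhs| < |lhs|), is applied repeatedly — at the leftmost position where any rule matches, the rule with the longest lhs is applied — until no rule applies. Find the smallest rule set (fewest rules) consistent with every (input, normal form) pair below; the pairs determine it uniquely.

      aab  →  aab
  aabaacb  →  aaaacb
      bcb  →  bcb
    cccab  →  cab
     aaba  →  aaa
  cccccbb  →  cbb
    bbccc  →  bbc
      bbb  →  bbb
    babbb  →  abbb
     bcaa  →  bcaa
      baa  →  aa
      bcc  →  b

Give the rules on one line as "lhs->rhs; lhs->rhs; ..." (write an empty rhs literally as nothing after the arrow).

ba->a; cc->

  | aab
  | aabaacb => aaaacb
  | bcb
  | cccab => cab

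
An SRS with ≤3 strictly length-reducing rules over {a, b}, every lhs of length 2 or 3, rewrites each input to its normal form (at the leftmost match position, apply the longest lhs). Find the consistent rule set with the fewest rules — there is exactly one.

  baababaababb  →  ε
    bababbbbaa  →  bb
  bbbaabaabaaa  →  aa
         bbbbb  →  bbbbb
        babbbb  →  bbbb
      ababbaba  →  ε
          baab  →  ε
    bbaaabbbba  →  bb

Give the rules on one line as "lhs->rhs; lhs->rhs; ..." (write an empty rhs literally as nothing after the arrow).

ab->; ba->

  | baababaababb => ababaababb => abaababb => aababb => aabb => ab => ε
  | bababbbbaa => babbbbaa => bbbbaa => bbba => bb
  | bbbaabaabaaa => bbabaabaaa => bbaabaaa => babaaa => baaa => aa
  | bbbbb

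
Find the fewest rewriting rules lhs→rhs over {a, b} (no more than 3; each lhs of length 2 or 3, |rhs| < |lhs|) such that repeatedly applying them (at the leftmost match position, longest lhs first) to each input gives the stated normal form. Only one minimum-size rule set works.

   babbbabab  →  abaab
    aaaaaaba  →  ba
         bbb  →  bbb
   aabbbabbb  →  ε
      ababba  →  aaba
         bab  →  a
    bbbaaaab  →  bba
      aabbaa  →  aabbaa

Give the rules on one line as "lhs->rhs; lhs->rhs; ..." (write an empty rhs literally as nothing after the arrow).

aaa->; bab->a

  | babbbabab => abbabab => abaab
  | aaaaaaba => aaaba => ba
  | bbb
  | aabbbabbb => aabbabb => aabab => aaa => ε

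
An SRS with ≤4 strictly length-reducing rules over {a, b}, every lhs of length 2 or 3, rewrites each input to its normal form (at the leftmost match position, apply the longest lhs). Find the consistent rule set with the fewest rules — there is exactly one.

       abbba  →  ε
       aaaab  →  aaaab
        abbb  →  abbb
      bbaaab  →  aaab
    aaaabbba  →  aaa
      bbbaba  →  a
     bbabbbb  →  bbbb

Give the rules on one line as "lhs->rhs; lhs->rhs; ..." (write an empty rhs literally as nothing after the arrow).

aba->; ba->a; bab->

  | abbba => abba => aba => ε
  | aaaab
  | abbb
  | bbaaab => baaab => aaab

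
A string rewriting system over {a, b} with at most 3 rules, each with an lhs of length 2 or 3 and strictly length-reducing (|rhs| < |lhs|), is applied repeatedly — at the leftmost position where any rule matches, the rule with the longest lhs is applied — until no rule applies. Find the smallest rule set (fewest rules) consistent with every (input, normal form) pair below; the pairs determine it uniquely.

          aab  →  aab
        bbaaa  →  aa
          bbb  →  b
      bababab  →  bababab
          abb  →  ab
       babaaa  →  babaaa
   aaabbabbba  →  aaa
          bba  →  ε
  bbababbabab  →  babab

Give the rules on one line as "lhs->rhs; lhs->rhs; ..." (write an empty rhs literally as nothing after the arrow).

bb->b; bba->

  | aab
  | bbaaa => aa
  | bbb => bb => b
  | bababab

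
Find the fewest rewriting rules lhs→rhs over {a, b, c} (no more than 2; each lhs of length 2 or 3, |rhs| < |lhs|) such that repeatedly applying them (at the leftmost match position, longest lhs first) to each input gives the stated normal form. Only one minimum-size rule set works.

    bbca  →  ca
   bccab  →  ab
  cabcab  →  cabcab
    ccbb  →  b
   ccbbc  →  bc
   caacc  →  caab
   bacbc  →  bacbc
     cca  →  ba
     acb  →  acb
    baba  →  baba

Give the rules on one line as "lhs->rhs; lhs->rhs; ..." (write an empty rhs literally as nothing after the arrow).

bb->; cc->b

  | bbca => ca
  | bccab => bbab => ab
  | cabcab
  | ccbb => bbb => b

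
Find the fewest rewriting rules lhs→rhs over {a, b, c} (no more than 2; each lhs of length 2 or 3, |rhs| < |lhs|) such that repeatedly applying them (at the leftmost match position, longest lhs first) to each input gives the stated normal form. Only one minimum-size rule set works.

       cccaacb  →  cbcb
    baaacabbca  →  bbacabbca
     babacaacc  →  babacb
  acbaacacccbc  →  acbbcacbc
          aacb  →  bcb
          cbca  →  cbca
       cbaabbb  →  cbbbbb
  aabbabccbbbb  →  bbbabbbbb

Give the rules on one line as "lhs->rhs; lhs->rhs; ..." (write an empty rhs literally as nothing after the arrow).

  | cccaacb => caacb => cbcb
  | baaacabbca => bbacabbca
  | babacaacc => babacbcc => babacb
  | acbaacacccbc => acbbcacccbc => acbbcacbc

aa->b; cc->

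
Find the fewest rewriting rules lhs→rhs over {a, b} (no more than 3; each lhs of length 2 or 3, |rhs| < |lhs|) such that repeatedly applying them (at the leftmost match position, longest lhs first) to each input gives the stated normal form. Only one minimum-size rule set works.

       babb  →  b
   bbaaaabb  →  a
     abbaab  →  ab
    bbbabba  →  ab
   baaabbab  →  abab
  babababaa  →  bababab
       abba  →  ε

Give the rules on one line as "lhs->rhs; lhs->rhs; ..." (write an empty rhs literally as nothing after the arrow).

  | babb => baa => b
  | bbaaaabb => aaaaabb => aabb => bb => a
  | abbaab => aaaab => ab
  | bbbabba => ababba => abaaa => ab

aa->; aaa->; bb->a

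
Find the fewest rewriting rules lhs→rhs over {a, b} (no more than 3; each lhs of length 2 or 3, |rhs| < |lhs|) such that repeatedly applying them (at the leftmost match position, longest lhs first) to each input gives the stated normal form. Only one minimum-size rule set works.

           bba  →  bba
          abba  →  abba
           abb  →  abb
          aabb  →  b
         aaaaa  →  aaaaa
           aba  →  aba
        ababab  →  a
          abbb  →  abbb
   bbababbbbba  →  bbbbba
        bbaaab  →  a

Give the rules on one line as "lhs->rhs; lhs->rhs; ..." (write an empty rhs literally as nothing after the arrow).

  | bba
  | abba
  | abb
  | aabb => b

aab->; baa->; bab->a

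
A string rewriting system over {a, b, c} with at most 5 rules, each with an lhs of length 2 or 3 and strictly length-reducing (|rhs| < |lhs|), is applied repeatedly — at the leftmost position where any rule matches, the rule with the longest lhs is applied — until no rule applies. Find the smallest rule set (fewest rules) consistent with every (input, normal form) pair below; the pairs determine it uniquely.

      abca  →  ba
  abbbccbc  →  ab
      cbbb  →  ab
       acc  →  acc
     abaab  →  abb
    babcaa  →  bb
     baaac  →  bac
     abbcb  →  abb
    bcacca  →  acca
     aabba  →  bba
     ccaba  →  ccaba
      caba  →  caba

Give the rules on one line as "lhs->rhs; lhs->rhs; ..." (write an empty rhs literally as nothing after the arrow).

aa->; abc->b; bc->; cbb->a

  | abca => ba
  | abbbccbc => abbcbc => abbc => ab
  | cbbb => ab
  | acc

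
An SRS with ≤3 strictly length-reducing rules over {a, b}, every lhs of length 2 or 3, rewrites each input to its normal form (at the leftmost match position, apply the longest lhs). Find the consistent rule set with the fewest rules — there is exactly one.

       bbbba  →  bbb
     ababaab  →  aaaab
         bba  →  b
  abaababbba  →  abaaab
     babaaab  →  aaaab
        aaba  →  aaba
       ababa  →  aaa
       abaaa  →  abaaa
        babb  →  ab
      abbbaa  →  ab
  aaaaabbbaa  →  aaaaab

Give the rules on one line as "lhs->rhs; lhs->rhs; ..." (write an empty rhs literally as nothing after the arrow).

  | bbbba => bbb
  | ababaab => aaaab
  | bba => b
  | abaababbba => abaaabba => abaaab

bab->a; bba->b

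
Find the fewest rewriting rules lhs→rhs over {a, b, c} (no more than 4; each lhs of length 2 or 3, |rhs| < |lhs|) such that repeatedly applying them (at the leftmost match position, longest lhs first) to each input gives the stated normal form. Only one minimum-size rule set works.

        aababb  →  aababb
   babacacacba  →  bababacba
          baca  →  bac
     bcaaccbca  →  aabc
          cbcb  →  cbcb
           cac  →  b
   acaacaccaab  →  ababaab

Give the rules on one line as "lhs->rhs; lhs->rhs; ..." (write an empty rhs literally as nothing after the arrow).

bbc->aa; ca->c; cc->b

  | aababb
  | babacacacba => babaccacba => bababacba
  | baca => bac
  | bcaaccbca => bcaccbca => bcccbca => bbcbca => aabca => aabc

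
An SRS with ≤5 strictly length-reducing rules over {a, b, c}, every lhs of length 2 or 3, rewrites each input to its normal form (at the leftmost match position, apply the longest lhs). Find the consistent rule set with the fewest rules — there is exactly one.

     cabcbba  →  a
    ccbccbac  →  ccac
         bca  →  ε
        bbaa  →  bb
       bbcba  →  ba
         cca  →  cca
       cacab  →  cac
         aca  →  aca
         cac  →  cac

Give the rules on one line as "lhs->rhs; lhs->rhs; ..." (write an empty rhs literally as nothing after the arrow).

  | cabcbba => ccbba => cba => a
  | ccbccbac => cccbac => ccac
  | bca => aa => ε
  | bbaa => bb

aa->; ab->; bc->a; cb->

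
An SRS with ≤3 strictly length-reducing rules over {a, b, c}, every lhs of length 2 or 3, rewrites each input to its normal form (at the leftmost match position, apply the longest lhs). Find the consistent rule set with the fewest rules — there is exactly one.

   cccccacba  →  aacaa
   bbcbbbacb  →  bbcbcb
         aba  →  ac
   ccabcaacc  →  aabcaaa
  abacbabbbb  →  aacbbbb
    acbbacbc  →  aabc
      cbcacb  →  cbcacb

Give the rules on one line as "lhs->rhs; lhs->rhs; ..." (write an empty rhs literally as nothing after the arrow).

ba->c; cc->a

  | cccccacba => acccacba => aacacba => aacacc => aacaa
  | bbcbbbacb => bbcbbccb => bbcbbab => bbcbcb
  | aba => ac
  | ccabcaacc => aabcaacc => aabcaaa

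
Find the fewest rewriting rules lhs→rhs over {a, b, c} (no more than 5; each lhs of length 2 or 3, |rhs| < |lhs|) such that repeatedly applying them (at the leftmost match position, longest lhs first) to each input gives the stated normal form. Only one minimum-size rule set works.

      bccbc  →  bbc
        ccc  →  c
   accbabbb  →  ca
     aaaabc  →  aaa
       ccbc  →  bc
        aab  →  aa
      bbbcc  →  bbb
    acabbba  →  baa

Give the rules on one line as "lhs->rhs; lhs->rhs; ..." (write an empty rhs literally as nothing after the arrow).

  | bccbc => bbc
  | ccc => c
  | accbabbb => bcbabbb => cabbb => cabb => cab => ca
  | aaaabc => aaaac => aaab => aaa

ab->a; ac->b; bcb->c; cc->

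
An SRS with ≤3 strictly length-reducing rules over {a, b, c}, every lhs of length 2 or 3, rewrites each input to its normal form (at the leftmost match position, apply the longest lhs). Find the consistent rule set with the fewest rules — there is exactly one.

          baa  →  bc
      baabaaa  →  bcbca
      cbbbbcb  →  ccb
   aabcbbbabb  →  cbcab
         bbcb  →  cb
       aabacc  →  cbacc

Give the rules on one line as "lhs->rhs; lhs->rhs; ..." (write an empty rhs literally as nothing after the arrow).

  | baa => bc
  | baabaaa => bcbaaa => bcbca
  | cbbbbcb => cbbcb => ccb
  | aabcbbbabb => cbcbbbabb => cbcbabb => cbcab

aa->c; bab->a; bb->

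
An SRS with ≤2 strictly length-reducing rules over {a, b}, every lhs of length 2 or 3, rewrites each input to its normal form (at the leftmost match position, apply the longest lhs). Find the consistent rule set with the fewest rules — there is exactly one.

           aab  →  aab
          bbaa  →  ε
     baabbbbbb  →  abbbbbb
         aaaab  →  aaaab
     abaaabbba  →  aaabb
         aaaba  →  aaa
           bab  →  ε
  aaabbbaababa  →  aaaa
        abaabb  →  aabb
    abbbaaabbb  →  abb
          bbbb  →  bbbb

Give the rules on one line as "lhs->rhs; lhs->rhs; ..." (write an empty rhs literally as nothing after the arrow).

  | aab
  | bbaa => ba => ε
  | baabbbbbb => abbbbbb
  | aaaab

ba->; bab->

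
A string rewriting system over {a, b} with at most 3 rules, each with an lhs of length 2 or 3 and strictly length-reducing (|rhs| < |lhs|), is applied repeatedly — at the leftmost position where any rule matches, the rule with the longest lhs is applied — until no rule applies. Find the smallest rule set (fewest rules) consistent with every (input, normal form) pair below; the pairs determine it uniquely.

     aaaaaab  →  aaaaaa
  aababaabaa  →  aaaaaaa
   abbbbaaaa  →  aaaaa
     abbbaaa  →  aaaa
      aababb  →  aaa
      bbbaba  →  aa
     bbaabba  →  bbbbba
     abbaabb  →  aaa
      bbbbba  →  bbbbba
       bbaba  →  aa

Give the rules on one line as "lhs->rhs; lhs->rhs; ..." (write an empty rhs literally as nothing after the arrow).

  | aaaaaab => aaaaaa
  | aababaabaa => aaabaabaa => aaaaabaa => aaaaaaa
  | abbbbaaaa => abbbaaaa => abbaaaa => abaaaa => aaaaa
  | abbbaaa => abbaaa => abaaa => aaaa

ab->a; baa->bb; bab->ab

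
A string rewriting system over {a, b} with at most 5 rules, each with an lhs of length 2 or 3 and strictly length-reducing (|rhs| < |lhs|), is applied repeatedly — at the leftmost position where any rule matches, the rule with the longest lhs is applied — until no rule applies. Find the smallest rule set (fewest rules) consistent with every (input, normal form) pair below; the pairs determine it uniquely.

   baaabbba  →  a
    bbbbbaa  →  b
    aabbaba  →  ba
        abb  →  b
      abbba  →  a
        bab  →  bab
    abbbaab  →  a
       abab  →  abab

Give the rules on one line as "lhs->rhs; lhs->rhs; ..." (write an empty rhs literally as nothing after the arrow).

  | baaabbba => abbba => abaa => a
  | bbbbbaa => babbaa => baaaa => aa => b
  | aabbaba => bbbaba => baaba => ba
  | abb => aa => b

aa->b; baa->; bb->a; bbb->ba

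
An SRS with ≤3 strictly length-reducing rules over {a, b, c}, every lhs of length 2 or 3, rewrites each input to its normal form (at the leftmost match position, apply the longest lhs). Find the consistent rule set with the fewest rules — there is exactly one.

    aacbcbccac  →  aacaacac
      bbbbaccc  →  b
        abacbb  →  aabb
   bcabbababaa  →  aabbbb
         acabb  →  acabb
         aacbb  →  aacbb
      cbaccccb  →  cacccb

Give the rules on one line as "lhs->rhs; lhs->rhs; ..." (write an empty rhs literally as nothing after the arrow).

  | aacbcbccac => aacabccac => aacaacac
  | bbbbaccc => bbbbccc => bbbacc => bbbcc => bbac => bbc => ba => b
  | abacbb => abcbb => aabb
  | bcabbababaa => aabbababaa => aabbbabaa => aabbbbaa => aabbbba => aabbbb

ba->b; bc->a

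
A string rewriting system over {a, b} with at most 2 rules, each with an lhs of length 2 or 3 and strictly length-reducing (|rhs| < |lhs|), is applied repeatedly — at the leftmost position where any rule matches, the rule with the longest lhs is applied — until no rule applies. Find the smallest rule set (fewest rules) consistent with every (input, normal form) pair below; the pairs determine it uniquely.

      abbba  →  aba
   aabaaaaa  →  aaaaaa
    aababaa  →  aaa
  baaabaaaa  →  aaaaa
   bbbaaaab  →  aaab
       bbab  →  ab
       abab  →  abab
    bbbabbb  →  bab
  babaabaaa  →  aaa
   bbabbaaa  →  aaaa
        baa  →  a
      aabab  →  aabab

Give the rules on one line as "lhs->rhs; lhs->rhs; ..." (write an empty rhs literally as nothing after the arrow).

  | abbba => aba
  | aabaaaaa => aaaaaa
  | aababaa => aabaa => aaa
  | baaabaaaa => aabaaaa => aaaaa

baa->a; bb->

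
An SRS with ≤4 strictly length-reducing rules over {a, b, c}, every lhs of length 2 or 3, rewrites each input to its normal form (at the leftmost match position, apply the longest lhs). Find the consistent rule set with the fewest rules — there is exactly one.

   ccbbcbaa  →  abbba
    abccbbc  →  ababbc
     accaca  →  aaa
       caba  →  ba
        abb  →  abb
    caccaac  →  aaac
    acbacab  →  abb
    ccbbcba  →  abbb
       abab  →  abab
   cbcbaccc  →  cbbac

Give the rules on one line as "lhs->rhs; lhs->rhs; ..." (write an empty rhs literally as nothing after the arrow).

ca->; cba->b; cc->a

  | ccbbcbaa => abbcbaa => abbba
  | abccbbc => ababbc
  | accaca => aaaca => aaa
  | caba => ba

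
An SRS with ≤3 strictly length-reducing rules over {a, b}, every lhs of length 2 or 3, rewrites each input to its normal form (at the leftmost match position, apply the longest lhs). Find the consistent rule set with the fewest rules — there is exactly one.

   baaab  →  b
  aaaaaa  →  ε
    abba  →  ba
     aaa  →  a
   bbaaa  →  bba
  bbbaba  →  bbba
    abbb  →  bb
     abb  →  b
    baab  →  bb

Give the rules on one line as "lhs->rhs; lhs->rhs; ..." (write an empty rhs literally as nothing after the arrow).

aa->; ab->

  | baaab => bab => b
  | aaaaaa => aaaa => aa => ε
  | abba => ba
  | aaa => a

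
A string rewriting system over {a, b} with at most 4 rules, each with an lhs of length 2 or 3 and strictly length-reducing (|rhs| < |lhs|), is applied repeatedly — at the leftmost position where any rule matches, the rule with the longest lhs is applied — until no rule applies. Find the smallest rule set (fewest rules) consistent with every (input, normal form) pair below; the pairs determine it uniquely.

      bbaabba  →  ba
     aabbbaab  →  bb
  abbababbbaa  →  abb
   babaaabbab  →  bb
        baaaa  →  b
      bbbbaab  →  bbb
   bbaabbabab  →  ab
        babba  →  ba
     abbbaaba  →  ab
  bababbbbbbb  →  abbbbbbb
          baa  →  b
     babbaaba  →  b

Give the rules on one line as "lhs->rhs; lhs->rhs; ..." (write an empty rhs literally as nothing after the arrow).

  | bbaabba => babba => ba
  | aabbbaab => bbbaab => bbab => bb
  | abbababbbaa => abbabbbaa => abbbbaa => abbba => abb
  | babaaabbab => aaabbab => aabbab => bbab => bb

aa->; aaa->aa; bab->; bba->b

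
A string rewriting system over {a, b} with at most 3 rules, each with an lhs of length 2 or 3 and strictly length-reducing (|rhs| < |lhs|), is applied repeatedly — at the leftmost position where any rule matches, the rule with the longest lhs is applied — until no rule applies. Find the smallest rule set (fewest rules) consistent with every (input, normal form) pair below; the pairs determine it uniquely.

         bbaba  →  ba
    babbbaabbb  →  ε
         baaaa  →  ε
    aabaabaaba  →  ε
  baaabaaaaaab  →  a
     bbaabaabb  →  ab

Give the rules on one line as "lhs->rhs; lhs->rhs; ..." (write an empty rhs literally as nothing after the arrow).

  | bbaba => aaba => ba
  | babbbaabbb => baabaabbb => bbaabbb => aaabbb => bbbb => abb => aa => ε
  | baaaa => bba => aa => ε
  | aabaabaaba => baabaaba => bbaaba => aaaba => bba => aa => ε

aa->; aaa->b; bb->a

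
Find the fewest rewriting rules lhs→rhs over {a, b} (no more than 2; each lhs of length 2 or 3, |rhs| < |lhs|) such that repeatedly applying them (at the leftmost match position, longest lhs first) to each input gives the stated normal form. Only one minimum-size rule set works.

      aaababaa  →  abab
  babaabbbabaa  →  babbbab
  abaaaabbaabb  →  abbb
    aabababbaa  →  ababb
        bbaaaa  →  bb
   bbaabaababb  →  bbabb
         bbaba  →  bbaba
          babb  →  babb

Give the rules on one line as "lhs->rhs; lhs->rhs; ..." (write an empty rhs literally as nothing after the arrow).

  | aaababaa => ababaa => abab
  | babaabbbabaa => babbbabaa => babbbab
  | abaaaabbaabb => abaabbaabb => abbaabb => abbb
  | aabababbaa => ababbaa => ababb

aa->; aab->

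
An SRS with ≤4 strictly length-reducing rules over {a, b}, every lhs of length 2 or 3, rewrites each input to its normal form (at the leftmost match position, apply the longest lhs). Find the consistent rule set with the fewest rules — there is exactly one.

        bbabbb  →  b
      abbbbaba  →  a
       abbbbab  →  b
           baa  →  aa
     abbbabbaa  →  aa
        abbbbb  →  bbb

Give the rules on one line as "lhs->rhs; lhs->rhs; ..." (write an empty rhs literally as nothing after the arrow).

ab->b; abb->; ba->a

  | bbabbb => babbb => abbb => b
  | abbbbaba => bbaba => baba => aba => ba => a
  | abbbbab => bbab => bab => ab => b
  | baa => aa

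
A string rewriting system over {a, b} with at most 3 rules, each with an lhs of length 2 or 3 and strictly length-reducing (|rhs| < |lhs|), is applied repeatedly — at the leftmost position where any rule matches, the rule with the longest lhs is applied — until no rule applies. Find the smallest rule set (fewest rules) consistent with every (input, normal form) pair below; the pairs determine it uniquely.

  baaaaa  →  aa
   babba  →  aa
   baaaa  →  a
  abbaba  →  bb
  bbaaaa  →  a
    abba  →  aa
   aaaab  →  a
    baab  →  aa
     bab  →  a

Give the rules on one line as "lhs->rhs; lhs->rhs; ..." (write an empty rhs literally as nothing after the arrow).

aaa->bb; ab->a; ba->a

  | baaaaa => aaaaa => bbaa => baa => aa
  | babba => abba => aba => aa
  | baaaa => aaaa => bba => ba => a
  | abbaba => ababa => aaba => aaa => bb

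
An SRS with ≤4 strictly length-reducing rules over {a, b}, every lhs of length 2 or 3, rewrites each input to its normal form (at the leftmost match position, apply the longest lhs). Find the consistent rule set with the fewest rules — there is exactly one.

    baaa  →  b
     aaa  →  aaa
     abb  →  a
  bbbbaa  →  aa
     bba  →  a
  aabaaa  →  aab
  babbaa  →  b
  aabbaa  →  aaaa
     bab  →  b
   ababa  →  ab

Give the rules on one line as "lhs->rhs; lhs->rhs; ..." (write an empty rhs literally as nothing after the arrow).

ba->b; bab->ba; bb->

  | baaa => baa => ba => b
  | aaa
  | abb => a
  | bbbbaa => bbaa => aa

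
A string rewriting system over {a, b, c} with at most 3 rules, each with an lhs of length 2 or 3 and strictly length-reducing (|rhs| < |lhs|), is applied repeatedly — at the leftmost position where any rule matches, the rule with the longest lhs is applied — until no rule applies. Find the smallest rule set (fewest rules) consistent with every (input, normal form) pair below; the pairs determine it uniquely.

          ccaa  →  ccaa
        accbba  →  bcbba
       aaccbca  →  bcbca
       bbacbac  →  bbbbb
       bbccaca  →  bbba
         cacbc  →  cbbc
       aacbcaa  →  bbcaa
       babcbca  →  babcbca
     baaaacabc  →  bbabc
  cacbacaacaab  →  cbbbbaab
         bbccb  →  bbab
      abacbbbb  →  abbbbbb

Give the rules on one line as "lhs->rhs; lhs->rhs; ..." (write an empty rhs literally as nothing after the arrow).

aac->ac; ac->b; bcc->ba

  | ccaa
  | accbba => bcbba
  | aaccbca => accbca => bcbca
  | bbacbac => bbbbac => bbbbb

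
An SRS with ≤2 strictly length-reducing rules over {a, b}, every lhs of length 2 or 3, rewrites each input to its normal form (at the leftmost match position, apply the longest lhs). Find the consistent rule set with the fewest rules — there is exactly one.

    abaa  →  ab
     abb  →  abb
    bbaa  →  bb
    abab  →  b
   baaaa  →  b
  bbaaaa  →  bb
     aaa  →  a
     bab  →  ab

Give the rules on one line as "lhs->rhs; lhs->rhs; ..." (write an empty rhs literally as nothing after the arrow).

aa->; bab->ab

  | abaa => ab
  | abb
  | bbaa => bb
  | abab => aab => b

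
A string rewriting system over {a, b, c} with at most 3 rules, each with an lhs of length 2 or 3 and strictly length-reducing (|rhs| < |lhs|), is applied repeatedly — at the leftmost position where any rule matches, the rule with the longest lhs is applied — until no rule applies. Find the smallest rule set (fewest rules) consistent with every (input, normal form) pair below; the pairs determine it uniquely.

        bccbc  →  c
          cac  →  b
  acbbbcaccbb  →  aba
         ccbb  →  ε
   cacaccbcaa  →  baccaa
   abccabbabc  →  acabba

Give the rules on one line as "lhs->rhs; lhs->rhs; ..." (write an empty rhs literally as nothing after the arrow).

bc->; cac->b; cb->

  | bccbc => cbc => c
  | cac => b
  | acbbbcaccbb => abbcaccbb => abaccbb => abacb => aba
  | ccbb => cb => ε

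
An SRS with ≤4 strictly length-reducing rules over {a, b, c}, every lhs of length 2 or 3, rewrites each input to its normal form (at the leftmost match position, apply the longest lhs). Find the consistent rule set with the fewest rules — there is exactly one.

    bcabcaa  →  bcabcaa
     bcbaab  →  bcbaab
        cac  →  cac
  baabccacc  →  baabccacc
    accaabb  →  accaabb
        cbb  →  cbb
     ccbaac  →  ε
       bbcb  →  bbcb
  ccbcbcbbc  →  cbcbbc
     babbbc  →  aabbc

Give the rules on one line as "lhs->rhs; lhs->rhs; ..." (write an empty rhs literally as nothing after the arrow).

aac->; bab->aa; ccb->

  | bcabcaa
  | bcbaab
  | cac
  | baabccacc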